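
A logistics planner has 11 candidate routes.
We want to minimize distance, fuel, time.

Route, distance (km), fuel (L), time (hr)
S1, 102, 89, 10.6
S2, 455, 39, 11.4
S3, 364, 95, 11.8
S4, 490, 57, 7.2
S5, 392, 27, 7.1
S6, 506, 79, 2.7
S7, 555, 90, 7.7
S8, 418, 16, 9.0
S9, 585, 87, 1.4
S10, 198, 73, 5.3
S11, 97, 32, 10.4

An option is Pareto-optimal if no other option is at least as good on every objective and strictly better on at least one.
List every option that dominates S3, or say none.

S1: distance 102≤364, fuel 89≤95, time 10.6≤11.8 — dominates S3.
S10: distance 198≤364, fuel 73≤95, time 5.3≤11.8 — dominates S3.
S11: distance 97≤364, fuel 32≤95, time 10.4≤11.8 — dominates S3.
Others (S2, S4, S5, S6, S7, S8, S9) are each worse than S3 on at least one objective.

S1, S10, S11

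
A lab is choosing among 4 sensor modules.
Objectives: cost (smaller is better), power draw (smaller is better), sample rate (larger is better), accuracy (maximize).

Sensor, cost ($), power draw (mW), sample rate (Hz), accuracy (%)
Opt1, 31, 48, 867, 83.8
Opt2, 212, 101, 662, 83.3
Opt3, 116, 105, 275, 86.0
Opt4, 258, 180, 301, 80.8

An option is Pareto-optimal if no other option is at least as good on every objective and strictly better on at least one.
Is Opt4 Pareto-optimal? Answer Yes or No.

Opt1 vs Opt4: cost 31≤258, power draw 48≤180, sample rate 867≥301, accuracy 83.8≥80.8 — Opt1 is at least as good on every objective and strictly better on at least one, so Opt1 dominates Opt4.

No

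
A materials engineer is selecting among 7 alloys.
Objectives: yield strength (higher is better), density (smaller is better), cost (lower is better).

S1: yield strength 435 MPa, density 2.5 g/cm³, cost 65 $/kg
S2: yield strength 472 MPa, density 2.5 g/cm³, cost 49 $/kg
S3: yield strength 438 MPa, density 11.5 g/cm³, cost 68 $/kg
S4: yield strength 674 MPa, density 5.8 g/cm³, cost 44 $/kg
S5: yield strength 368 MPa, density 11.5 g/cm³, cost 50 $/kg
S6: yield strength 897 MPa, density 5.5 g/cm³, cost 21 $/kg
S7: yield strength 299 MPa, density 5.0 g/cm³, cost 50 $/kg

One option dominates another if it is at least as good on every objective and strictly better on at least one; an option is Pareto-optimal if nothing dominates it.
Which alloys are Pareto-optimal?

S1: dominated by S2 (yield strength 472≥435, density 2.5≤2.5, cost 49≤65).
S2: not dominated.
S3: dominated by S2 (yield strength 472≥438, density 2.5≤11.5, cost 49≤68).
S4: dominated by S6 (yield strength 897≥674, density 5.5≤5.8, cost 21≤44).
S5: dominated by S2 (yield strength 472≥368, density 2.5≤11.5, cost 49≤50).
S6: not dominated (best yield strength).
S7: dominated by S2 (yield strength 472≥299, density 2.5≤5.0, cost 49≤50).

S2, S6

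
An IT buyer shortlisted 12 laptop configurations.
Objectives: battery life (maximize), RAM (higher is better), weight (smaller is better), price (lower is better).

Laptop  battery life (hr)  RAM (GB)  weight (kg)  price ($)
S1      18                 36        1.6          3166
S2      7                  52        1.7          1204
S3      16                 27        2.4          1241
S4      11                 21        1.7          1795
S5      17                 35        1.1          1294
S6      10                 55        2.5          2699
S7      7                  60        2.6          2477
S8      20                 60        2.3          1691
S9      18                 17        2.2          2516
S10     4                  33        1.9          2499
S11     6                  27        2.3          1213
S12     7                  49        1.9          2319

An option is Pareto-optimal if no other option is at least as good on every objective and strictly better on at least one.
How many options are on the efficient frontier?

S1: not dominated.
S2: not dominated (best price).
S3: not dominated.
S4: dominated by S5 (battery life 17≥11, RAM 35≥21, weight 1.1≤1.7, price 1294≤1795).
S5: not dominated (best weight).
S6: dominated by S8 (battery life 20≥10, RAM 60≥55, weight 2.3≤2.5, price 1691≤2699).
S7: dominated by S8 (battery life 20≥7, RAM 60≥60, weight 2.3≤2.6, price 1691≤2477).
S8: not dominated (best battery life).
S9: not dominated.
S10: dominated by S2 (battery life 7≥4, RAM 52≥33, weight 1.7≤1.9, price 1204≤2499).
S11: dominated by S2 (battery life 7≥6, RAM 52≥27, weight 1.7≤2.3, price 1204≤1213).
S12: dominated by S2 (battery life 7≥7, RAM 52≥49, weight 1.7≤1.9, price 1204≤2319).
Pareto-optimal: S1, S2, S3, S5, S8, S9 → 6.

6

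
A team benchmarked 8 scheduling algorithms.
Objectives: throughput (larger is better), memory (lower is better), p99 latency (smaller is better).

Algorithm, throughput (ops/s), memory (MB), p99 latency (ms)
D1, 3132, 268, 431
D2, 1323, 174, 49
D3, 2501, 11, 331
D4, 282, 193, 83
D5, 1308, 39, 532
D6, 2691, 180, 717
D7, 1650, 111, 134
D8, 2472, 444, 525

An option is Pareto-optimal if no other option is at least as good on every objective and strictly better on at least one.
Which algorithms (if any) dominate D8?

D1, D3

D1: throughput 3132≥2472, memory 268≤444, p99 latency 431≤525 — dominates D8.
D3: throughput 2501≥2472, memory 11≤444, p99 latency 331≤525 — dominates D8.
Others (D2, D4, D5, D6, D7) are each worse than D8 on at least one objective.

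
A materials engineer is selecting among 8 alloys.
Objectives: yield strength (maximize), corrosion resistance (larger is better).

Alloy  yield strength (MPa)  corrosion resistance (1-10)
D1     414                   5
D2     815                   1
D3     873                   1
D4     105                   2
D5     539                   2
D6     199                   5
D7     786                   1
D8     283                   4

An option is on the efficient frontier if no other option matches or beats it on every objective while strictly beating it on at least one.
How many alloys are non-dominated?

D1: not dominated.
D2: dominated by D3 (yield strength 873≥815, corrosion resistance 1≥1).
D3: not dominated (best yield strength).
D4: dominated by D1 (yield strength 414≥105, corrosion resistance 5≥2).
D5: not dominated.
D6: dominated by D1 (yield strength 414≥199, corrosion resistance 5≥5).
D7: dominated by D2 (yield strength 815≥786, corrosion resistance 1≥1).
D8: dominated by D1 (yield strength 414≥283, corrosion resistance 5≥4).
Pareto-optimal: D1, D3, D5 → 3.

3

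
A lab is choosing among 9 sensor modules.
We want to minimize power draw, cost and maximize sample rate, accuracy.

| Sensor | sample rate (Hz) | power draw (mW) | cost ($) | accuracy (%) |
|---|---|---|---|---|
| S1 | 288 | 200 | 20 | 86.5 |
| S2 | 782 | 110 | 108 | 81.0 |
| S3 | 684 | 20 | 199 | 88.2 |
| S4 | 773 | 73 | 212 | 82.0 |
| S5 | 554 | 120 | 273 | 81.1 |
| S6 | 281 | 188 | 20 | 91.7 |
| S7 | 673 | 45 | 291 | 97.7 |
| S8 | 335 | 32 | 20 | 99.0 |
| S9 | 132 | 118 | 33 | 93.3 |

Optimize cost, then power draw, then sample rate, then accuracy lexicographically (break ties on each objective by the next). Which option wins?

First minimize cost: best is 20, kept {S1, S6, S8}.
Then minimize power draw: best is 32, kept {S8}.

S8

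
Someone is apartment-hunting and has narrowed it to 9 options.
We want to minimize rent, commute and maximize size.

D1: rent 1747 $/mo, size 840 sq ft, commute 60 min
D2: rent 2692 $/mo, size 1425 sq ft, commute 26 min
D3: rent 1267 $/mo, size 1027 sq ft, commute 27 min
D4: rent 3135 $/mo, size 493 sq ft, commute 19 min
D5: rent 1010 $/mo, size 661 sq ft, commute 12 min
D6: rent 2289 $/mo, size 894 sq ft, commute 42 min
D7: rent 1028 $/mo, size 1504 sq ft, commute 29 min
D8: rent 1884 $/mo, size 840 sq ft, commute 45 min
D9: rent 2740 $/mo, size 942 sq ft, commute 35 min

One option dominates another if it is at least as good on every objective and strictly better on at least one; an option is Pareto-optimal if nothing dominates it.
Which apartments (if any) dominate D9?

D2, D3, D7

D2: rent 2692≤2740, size 1425≥942, commute 26≤35 — dominates D9.
D3: rent 1267≤2740, size 1027≥942, commute 27≤35 — dominates D9.
D7: rent 1028≤2740, size 1504≥942, commute 29≤35 — dominates D9.
Others (D1, D4, D5, D6, D8) are each worse than D9 on at least one objective.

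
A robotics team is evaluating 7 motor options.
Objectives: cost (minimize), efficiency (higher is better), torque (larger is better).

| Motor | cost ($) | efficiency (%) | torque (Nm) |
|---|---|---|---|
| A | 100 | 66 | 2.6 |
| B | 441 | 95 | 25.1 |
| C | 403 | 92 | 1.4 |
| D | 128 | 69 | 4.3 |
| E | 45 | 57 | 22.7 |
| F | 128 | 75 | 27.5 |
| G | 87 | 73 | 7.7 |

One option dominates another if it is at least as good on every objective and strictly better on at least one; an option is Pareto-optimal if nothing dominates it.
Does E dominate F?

E vs F: E is worse on efficiency (57 vs 75), so it does not dominate F.

No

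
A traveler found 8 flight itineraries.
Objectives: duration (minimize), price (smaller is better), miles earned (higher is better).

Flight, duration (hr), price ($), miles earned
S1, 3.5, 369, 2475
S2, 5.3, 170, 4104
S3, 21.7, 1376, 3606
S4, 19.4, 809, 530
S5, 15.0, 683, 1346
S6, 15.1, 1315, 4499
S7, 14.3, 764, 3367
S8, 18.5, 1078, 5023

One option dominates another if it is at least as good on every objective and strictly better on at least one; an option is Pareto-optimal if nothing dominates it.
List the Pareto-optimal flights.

S1, S2, S6, S8

S1: not dominated (best duration).
S2: not dominated (best price).
S3: dominated by S2 (duration 5.3≤21.7, price 170≤1376, miles earned 4104≥3606).
S4: dominated by S1 (duration 3.5≤19.4, price 369≤809, miles earned 2475≥530).
S5: dominated by S1 (duration 3.5≤15.0, price 369≤683, miles earned 2475≥1346).
S6: not dominated.
S7: dominated by S2 (duration 5.3≤14.3, price 170≤764, miles earned 4104≥3367).
S8: not dominated (best miles earned).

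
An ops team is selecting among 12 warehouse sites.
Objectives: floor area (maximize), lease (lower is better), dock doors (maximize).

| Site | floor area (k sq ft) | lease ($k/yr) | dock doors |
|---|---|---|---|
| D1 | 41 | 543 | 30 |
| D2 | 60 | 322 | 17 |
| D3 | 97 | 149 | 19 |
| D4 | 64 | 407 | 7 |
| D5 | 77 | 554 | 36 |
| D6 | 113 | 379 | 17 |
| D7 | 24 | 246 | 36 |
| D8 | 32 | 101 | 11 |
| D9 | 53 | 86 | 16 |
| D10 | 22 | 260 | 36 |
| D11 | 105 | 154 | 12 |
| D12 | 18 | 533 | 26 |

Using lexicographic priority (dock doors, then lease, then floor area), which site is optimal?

First maximize dock doors: best is 36, kept {D5, D7, D10}.
Then minimize lease: best is 246, kept {D7}.

D7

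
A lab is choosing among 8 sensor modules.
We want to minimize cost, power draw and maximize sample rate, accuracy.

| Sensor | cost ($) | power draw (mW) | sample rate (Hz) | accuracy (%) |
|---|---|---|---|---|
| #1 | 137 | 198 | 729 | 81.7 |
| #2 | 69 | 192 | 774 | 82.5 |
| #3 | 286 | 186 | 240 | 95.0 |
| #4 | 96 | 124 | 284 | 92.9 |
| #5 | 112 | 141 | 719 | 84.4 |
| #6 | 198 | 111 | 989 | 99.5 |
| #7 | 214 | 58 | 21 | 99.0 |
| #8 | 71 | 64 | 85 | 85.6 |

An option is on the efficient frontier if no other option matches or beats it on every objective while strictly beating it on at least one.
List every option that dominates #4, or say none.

#1: worse on cost (137 vs 96).
#2: worse on power draw (192 vs 124).
#3: worse on cost (286 vs 96).
#5: worse on cost (112 vs 96).
#6: worse on cost (198 vs 96).
#7: worse on cost (214 vs 96).
#8: worse on sample rate (85 vs 284).
No option dominates #4.

none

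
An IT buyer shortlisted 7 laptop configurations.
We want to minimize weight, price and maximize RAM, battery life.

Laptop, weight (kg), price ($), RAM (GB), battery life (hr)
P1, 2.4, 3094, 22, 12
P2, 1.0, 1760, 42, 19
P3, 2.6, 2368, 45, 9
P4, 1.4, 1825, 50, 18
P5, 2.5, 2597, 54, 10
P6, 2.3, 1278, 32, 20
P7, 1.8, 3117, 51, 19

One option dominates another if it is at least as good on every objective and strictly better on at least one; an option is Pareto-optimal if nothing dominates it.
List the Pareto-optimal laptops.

P1: dominated by P2 (weight 1.0≤2.4, price 1760≤3094, RAM 42≥22, battery life 19≥12).
P2: not dominated (best weight).
P3: dominated by P4 (weight 1.4≤2.6, price 1825≤2368, RAM 50≥45, battery life 18≥9).
P4: not dominated.
P5: not dominated (best RAM).
P6: not dominated (best price).
P7: not dominated.

P2, P4, P5, P6, P7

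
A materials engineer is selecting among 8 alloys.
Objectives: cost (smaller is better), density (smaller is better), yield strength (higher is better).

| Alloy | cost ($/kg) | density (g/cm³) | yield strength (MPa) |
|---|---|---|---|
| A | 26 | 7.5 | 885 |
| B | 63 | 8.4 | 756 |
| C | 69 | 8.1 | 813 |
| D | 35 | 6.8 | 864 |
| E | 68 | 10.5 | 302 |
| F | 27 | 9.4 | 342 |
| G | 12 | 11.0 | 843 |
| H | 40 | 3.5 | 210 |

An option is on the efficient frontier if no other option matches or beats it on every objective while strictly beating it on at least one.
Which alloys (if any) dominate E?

A, B, D, F

A: cost 26≤68, density 7.5≤10.5, yield strength 885≥302 — dominates E.
B: cost 63≤68, density 8.4≤10.5, yield strength 756≥302 — dominates E.
D: cost 35≤68, density 6.8≤10.5, yield strength 864≥302 — dominates E.
F: cost 27≤68, density 9.4≤10.5, yield strength 342≥302 — dominates E.
Others (C, G, H) are each worse than E on at least one objective.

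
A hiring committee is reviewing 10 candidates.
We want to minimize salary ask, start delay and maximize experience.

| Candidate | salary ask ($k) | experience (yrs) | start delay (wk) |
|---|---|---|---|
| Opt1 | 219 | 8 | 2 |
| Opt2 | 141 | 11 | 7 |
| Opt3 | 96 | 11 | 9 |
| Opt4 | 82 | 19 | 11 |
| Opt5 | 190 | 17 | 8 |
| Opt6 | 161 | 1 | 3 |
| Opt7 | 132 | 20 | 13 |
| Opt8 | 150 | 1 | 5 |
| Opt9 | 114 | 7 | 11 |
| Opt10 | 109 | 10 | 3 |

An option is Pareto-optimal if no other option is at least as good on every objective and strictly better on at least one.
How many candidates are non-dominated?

Opt1: not dominated (best start delay).
Opt2: not dominated.
Opt3: not dominated.
Opt4: not dominated (best salary ask).
Opt5: not dominated.
Opt6: dominated by Opt10 (salary ask 109≤161, experience 10≥1, start delay 3≤3).
Opt7: not dominated (best experience).
Opt8: dominated by Opt10 (salary ask 109≤150, experience 10≥1, start delay 3≤5).
Opt9: dominated by Opt3 (salary ask 96≤114, experience 11≥7, start delay 9≤11).
Opt10: not dominated.
Pareto-optimal: Opt1, Opt2, Opt3, Opt4, Opt5, Opt7, Opt10 → 7.

7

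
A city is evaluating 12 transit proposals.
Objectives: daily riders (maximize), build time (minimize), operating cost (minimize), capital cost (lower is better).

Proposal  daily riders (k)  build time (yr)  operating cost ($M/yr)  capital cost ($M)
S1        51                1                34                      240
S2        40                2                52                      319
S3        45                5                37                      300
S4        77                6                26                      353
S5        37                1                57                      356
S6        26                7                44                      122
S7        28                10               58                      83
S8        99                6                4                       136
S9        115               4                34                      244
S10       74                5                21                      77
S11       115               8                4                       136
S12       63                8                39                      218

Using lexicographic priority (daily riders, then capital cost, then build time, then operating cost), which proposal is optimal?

S11

First maximize daily riders: best is 115, kept {S9, S11}.
Then minimize capital cost: best is 136, kept {S11}.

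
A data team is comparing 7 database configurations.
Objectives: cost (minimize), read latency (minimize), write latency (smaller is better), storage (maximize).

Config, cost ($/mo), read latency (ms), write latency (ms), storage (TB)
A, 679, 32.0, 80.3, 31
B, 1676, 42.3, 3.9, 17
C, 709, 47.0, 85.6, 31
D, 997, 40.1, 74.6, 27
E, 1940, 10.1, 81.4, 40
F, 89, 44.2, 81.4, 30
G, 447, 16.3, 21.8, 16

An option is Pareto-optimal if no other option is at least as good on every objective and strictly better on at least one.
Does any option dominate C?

Yes

A vs C: cost 679≤709, read latency 32.0≤47.0, write latency 80.3≤85.6, storage 31≥31 — A is at least as good on every objective and strictly better on at least one, so A dominates C.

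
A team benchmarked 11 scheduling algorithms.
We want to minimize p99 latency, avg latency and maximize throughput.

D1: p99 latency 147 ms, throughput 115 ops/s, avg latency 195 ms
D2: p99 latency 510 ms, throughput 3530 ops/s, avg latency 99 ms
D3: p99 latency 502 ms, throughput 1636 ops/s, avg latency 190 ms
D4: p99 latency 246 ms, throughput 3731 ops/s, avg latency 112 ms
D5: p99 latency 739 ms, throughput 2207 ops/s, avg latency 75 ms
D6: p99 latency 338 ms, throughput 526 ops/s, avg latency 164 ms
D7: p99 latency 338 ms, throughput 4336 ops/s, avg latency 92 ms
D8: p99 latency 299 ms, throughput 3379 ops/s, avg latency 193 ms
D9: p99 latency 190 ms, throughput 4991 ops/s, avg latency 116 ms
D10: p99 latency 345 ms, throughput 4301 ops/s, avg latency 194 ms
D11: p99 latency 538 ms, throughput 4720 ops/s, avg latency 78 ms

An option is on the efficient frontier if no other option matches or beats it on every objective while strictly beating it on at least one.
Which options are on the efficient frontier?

D1: not dominated (best p99 latency).
D2: dominated by D7 (p99 latency 338≤510, throughput 4336≥3530, avg latency 92≤99).
D3: dominated by D4 (p99 latency 246≤502, throughput 3731≥1636, avg latency 112≤190).
D4: not dominated.
D5: not dominated (best avg latency).
D6: dominated by D4 (p99 latency 246≤338, throughput 3731≥526, avg latency 112≤164).
D7: not dominated.
D8: dominated by D4 (p99 latency 246≤299, throughput 3731≥3379, avg latency 112≤193).
D9: not dominated (best throughput).
D10: dominated by D7 (p99 latency 338≤345, throughput 4336≥4301, avg latency 92≤194).
D11: not dominated.

D1, D4, D5, D7, D9, D11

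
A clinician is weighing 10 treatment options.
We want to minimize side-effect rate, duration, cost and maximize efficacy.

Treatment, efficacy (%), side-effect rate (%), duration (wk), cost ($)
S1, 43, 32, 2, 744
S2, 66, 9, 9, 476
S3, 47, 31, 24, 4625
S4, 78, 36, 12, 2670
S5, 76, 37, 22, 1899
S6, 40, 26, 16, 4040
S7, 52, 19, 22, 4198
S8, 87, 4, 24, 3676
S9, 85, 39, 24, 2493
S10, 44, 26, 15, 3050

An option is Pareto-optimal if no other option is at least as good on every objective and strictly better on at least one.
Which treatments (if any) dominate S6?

S2, S10

S2: efficacy 66≥40, side-effect rate 9≤26, duration 9≤16, cost 476≤4040 — dominates S6.
S10: efficacy 44≥40, side-effect rate 26≤26, duration 15≤16, cost 3050≤4040 — dominates S6.
Others (S1, S3, S4, S5, S7, S8, S9) are each worse than S6 on at least one objective.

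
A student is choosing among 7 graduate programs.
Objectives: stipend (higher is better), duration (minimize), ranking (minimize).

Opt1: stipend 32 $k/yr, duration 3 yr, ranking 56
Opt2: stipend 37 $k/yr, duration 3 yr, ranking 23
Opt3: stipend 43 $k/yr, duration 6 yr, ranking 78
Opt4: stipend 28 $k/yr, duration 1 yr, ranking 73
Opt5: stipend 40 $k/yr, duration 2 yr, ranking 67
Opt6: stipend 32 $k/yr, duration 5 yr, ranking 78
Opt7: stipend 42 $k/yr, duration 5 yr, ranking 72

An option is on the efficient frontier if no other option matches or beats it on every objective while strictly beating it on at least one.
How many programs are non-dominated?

5

Opt1: dominated by Opt2 (stipend 37≥32, duration 3≤3, ranking 23≤56).
Opt2: not dominated (best ranking).
Opt3: not dominated (best stipend).
Opt4: not dominated (best duration).
Opt5: not dominated.
Opt6: dominated by Opt1 (stipend 32≥32, duration 3≤5, ranking 56≤78).
Opt7: not dominated.
Pareto-optimal: Opt2, Opt3, Opt4, Opt5, Opt7 → 5.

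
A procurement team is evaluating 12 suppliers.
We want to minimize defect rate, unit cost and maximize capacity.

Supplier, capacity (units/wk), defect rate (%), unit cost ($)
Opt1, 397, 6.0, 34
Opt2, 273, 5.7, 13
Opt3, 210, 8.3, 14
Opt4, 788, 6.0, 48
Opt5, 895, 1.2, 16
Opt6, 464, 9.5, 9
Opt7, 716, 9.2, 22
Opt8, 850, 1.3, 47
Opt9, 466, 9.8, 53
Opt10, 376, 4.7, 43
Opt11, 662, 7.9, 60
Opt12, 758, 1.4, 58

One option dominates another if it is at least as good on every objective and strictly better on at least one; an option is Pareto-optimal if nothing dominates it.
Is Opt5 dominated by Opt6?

No

Opt6 vs Opt5: Opt6 is worse on capacity (464 vs 895), so it does not dominate Opt5.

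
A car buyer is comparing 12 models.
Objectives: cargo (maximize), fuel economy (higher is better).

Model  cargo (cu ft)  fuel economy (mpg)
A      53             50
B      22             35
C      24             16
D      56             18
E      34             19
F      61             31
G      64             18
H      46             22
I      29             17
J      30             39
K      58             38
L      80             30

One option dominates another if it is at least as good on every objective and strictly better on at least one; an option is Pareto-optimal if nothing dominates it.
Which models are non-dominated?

A, F, K, L

A: not dominated (best fuel economy).
B: dominated by A (cargo 53≥22, fuel economy 50≥35).
C: dominated by A (cargo 53≥24, fuel economy 50≥16).
D: dominated by F (cargo 61≥56, fuel economy 31≥18).
E: dominated by A (cargo 53≥34, fuel economy 50≥19).
F: not dominated.
G: dominated by L (cargo 80≥64, fuel economy 30≥18).
H: dominated by A (cargo 53≥46, fuel economy 50≥22).
I: dominated by A (cargo 53≥29, fuel economy 50≥17).
J: dominated by A (cargo 53≥30, fuel economy 50≥39).
K: not dominated.
L: not dominated (best cargo).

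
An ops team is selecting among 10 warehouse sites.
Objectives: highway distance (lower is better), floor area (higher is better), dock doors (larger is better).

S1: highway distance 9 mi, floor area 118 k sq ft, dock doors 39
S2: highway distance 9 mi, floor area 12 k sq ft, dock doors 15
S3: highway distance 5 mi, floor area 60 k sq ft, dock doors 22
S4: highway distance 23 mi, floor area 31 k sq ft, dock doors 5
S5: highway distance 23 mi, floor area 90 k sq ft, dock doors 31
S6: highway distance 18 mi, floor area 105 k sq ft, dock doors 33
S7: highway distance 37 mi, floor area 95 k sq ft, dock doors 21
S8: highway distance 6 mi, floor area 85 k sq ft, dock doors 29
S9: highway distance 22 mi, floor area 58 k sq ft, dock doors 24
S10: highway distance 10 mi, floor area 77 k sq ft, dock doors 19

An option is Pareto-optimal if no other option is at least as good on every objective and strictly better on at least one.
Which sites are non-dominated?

S1, S3, S8

S1: not dominated (best floor area).
S2: dominated by S1 (highway distance 9≤9, floor area 118≥12, dock doors 39≥15).
S3: not dominated (best highway distance).
S4: dominated by S1 (highway distance 9≤23, floor area 118≥31, dock doors 39≥5).
S5: dominated by S1 (highway distance 9≤23, floor area 118≥90, dock doors 39≥31).
S6: dominated by S1 (highway distance 9≤18, floor area 118≥105, dock doors 39≥33).
S7: dominated by S1 (highway distance 9≤37, floor area 118≥95, dock doors 39≥21).
S8: not dominated.
S9: dominated by S1 (highway distance 9≤22, floor area 118≥58, dock doors 39≥24).
S10: dominated by S1 (highway distance 9≤10, floor area 118≥77, dock doors 39≥19).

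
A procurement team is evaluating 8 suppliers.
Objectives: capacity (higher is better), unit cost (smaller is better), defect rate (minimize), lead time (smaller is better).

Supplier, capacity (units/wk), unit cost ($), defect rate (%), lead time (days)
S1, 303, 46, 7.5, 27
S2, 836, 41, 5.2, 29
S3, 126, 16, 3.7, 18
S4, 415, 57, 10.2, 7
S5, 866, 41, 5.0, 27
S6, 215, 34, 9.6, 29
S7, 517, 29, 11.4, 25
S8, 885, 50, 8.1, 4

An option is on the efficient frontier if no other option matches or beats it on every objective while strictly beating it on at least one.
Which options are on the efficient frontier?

S1: dominated by S5 (capacity 866≥303, unit cost 41≤46, defect rate 5.0≤7.5, lead time 27≤27).
S2: dominated by S5 (capacity 866≥836, unit cost 41≤41, defect rate 5.0≤5.2, lead time 27≤29).
S3: not dominated (best unit cost).
S4: dominated by S8 (capacity 885≥415, unit cost 50≤57, defect rate 8.1≤10.2, lead time 4≤7).
S5: not dominated.
S6: not dominated.
S7: not dominated.
S8: not dominated (best capacity).

S3, S5, S6, S7, S8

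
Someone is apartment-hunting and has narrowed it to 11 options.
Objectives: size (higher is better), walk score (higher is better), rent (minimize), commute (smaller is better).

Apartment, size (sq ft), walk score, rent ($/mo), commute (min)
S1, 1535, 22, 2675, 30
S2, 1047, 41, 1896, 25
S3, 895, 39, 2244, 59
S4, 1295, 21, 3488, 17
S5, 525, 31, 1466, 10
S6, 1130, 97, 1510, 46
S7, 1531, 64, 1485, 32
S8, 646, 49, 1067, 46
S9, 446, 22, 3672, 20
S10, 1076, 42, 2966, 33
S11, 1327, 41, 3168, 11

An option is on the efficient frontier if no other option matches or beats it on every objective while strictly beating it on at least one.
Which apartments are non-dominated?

S1, S2, S5, S6, S7, S8, S11

S1: not dominated (best size).
S2: not dominated.
S3: dominated by S2 (size 1047≥895, walk score 41≥39, rent 1896≤2244, commute 25≤59).
S4: dominated by S11 (size 1327≥1295, walk score 41≥21, rent 3168≤3488, commute 11≤17).
S5: not dominated (best commute).
S6: not dominated (best walk score).
S7: not dominated.
S8: not dominated (best rent).
S9: dominated by S5 (size 525≥446, walk score 31≥22, rent 1466≤3672, commute 10≤20).
S10: dominated by S7 (size 1531≥1076, walk score 64≥42, rent 1485≤2966, commute 32≤33).
S11: not dominated.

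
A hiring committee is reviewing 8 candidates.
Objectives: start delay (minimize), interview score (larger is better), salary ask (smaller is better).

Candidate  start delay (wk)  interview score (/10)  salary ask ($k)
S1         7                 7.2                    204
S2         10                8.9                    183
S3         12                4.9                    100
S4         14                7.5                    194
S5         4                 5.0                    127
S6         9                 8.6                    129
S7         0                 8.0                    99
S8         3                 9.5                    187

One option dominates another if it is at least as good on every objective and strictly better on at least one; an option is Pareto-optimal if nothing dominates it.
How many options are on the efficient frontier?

4

S1: dominated by S7 (start delay 0≤7, interview score 8.0≥7.2, salary ask 99≤204).
S2: not dominated.
S3: dominated by S7 (start delay 0≤12, interview score 8.0≥4.9, salary ask 99≤100).
S4: dominated by S2 (start delay 10≤14, interview score 8.9≥7.5, salary ask 183≤194).
S5: dominated by S7 (start delay 0≤4, interview score 8.0≥5.0, salary ask 99≤127).
S6: not dominated.
S7: not dominated (best start delay).
S8: not dominated (best interview score).
Pareto-optimal: S2, S6, S7, S8 → 4.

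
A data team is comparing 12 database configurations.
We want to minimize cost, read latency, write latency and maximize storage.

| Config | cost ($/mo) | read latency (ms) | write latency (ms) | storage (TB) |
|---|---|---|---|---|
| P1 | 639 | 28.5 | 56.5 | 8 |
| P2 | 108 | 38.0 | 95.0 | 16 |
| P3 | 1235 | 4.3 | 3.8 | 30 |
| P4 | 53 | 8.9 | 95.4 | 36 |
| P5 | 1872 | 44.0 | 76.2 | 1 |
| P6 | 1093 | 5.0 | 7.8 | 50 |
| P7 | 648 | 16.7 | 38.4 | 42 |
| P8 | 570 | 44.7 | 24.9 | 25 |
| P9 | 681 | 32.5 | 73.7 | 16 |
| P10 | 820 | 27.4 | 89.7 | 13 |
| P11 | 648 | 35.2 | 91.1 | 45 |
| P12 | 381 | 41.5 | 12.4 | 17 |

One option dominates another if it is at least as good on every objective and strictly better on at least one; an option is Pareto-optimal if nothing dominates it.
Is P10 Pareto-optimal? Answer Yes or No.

P7 vs P10: cost 648≤820, read latency 16.7≤27.4, write latency 38.4≤89.7, storage 42≥13 — P7 is at least as good on every objective and strictly better on at least one, so P7 dominates P10.

No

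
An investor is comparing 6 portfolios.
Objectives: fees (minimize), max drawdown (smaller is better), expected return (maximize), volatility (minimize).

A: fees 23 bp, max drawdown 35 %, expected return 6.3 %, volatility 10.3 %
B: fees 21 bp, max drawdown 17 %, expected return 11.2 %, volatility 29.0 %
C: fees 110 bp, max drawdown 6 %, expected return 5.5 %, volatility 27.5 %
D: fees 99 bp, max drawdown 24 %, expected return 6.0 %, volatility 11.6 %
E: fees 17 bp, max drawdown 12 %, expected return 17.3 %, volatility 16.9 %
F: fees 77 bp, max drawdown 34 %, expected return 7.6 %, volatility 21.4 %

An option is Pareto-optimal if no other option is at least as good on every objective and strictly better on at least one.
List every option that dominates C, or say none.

none

A: worse on max drawdown (35 vs 6).
B: worse on max drawdown (17 vs 6).
D: worse on max drawdown (24 vs 6).
E: worse on max drawdown (12 vs 6).
F: worse on max drawdown (34 vs 6).
No option dominates C.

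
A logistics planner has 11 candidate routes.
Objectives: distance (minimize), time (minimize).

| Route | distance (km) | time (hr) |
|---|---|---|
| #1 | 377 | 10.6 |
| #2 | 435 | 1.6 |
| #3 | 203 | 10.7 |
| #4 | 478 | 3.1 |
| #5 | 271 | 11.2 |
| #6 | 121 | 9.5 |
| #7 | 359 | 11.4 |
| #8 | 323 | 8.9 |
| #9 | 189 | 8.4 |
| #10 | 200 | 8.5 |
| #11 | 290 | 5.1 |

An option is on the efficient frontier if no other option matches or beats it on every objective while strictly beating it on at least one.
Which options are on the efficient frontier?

#1: dominated by #6 (distance 121≤377, time 9.5≤10.6).
#2: not dominated (best time).
#3: dominated by #6 (distance 121≤203, time 9.5≤10.7).
#4: dominated by #2 (distance 435≤478, time 1.6≤3.1).
#5: dominated by #3 (distance 203≤271, time 10.7≤11.2).
#6: not dominated (best distance).
#7: dominated by #3 (distance 203≤359, time 10.7≤11.4).
#8: dominated by #9 (distance 189≤323, time 8.4≤8.9).
#9: not dominated.
#10: dominated by #9 (distance 189≤200, time 8.4≤8.5).
#11: not dominated.

#2, #6, #9, #11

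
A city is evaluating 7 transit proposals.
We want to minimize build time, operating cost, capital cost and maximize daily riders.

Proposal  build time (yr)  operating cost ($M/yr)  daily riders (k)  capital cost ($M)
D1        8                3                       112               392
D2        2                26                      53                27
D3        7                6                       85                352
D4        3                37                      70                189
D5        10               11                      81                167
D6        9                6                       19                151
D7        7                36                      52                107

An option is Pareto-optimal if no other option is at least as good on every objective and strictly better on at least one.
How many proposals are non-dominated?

6

D1: not dominated (best operating cost).
D2: not dominated (best build time).
D3: not dominated.
D4: not dominated.
D5: not dominated.
D6: not dominated.
D7: dominated by D2 (build time 2≤7, operating cost 26≤36, daily riders 53≥52, capital cost 27≤107).
Pareto-optimal: D1, D2, D3, D4, D5, D6 → 6.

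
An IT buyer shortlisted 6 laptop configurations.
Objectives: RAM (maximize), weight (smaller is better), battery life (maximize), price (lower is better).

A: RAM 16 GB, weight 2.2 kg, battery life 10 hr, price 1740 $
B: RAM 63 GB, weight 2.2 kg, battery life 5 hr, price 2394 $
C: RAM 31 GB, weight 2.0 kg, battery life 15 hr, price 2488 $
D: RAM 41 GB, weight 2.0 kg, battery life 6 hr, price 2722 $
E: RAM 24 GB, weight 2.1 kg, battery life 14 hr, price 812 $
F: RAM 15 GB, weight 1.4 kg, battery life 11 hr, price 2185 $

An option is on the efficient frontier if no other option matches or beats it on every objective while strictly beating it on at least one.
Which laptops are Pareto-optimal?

A: dominated by E (RAM 24≥16, weight 2.1≤2.2, battery life 14≥10, price 812≤1740).
B: not dominated (best RAM).
C: not dominated (best battery life).
D: not dominated.
E: not dominated (best price).
F: not dominated (best weight).

B, C, D, E, F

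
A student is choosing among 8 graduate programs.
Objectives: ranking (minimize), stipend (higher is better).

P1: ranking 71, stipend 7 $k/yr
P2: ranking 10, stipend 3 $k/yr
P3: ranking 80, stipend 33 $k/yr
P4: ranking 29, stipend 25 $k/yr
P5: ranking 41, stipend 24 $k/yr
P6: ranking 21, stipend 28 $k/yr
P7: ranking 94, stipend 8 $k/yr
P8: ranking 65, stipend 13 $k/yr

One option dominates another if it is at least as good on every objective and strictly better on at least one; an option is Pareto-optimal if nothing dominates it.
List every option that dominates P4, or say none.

P6

P6: ranking 21≤29, stipend 28≥25 — dominates P4.
Others (P1, P2, P3, P5, P7, P8) are each worse than P4 on at least one objective.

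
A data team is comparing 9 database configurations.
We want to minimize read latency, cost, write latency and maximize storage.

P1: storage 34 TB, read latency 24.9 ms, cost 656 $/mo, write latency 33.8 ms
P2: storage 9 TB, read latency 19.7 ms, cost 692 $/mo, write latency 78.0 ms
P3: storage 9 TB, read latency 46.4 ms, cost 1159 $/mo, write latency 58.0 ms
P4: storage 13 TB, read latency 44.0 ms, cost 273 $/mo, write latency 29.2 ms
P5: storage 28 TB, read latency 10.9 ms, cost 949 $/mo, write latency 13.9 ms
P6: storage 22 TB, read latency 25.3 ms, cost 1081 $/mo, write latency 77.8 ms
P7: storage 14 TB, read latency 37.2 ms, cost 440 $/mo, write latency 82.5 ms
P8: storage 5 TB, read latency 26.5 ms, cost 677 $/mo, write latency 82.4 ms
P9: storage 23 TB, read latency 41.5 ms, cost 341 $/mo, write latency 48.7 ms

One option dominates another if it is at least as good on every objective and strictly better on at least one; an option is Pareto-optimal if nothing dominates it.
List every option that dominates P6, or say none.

P1, P5

P1: storage 34≥22, read latency 24.9≤25.3, cost 656≤1081, write latency 33.8≤77.8 — dominates P6.
P5: storage 28≥22, read latency 10.9≤25.3, cost 949≤1081, write latency 13.9≤77.8 — dominates P6.
Others (P2, P3, P4, P7, P8, P9) are each worse than P6 on at least one objective.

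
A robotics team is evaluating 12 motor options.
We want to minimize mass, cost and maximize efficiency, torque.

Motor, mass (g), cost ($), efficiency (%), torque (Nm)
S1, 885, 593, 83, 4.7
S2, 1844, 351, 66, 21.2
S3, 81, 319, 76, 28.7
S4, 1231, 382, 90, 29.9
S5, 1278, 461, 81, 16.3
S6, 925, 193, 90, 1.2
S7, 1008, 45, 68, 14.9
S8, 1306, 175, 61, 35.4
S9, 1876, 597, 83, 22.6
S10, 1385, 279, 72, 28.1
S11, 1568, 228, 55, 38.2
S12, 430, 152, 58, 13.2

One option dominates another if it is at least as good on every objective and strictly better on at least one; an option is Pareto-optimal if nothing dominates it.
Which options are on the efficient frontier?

S1: not dominated.
S2: dominated by S3 (mass 81≤1844, cost 319≤351, efficiency 76≥66, torque 28.7≥21.2).
S3: not dominated (best mass).
S4: not dominated.
S5: dominated by S4 (mass 1231≤1278, cost 382≤461, efficiency 90≥81, torque 29.9≥16.3).
S6: not dominated.
S7: not dominated (best cost).
S8: not dominated.
S9: dominated by S4 (mass 1231≤1876, cost 382≤597, efficiency 90≥83, torque 29.9≥22.6).
S10: not dominated.
S11: not dominated (best torque).
S12: not dominated.

S1, S3, S4, S6, S7, S8, S10, S11, S12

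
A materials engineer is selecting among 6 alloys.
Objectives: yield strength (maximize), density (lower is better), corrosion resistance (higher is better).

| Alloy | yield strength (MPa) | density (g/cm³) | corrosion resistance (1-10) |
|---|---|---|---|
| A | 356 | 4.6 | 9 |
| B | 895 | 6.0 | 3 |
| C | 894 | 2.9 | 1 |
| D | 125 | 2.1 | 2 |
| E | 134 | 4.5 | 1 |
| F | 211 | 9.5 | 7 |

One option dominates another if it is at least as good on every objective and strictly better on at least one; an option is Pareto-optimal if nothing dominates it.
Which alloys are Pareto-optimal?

A: not dominated (best corrosion resistance).
B: not dominated (best yield strength).
C: not dominated.
D: not dominated (best density).
E: dominated by C (yield strength 894≥134, density 2.9≤4.5, corrosion resistance 1≥1).
F: dominated by A (yield strength 356≥211, density 4.6≤9.5, corrosion resistance 9≥7).

A, B, C, D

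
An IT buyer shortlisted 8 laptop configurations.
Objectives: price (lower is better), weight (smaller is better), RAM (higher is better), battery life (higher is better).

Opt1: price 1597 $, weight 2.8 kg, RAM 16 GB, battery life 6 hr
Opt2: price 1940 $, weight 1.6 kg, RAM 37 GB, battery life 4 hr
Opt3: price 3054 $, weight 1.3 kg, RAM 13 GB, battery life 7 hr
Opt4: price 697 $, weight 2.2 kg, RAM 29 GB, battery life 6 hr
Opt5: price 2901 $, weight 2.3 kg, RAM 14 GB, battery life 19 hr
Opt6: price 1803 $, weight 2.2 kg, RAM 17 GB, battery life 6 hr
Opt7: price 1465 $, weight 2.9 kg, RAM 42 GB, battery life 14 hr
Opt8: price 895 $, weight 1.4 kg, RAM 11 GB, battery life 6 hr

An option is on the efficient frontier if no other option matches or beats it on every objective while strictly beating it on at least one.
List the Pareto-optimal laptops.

Opt1: dominated by Opt4 (price 697≤1597, weight 2.2≤2.8, RAM 29≥16, battery life 6≥6).
Opt2: not dominated.
Opt3: not dominated (best weight).
Opt4: not dominated (best price).
Opt5: not dominated (best battery life).
Opt6: dominated by Opt4 (price 697≤1803, weight 2.2≤2.2, RAM 29≥17, battery life 6≥6).
Opt7: not dominated (best RAM).
Opt8: not dominated.

Opt2, Opt3, Opt4, Opt5, Opt7, Opt8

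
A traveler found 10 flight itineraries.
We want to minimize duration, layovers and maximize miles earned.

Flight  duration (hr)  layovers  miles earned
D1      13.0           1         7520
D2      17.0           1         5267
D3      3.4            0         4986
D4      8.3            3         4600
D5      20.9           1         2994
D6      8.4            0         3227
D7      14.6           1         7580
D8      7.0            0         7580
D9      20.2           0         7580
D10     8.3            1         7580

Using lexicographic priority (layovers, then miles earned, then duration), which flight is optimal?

First minimize layovers: best is 0, kept {D3, D6, D8, D9}.
Then maximize miles earned: best is 7580, kept {D8, D9}.
Then minimize duration: best is 7.0, kept {D8}.

D8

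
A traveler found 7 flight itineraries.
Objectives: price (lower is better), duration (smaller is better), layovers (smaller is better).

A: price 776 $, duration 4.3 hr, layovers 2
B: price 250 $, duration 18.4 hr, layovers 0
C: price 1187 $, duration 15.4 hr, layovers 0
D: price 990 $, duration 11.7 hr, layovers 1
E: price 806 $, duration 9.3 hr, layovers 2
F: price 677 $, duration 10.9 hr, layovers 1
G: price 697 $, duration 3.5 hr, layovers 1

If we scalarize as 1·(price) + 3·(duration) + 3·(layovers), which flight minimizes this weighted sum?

B

A: 1·776 + 3·4.3 + 3·2 = 794.9
B: 1·250 + 3·18.4 + 3·0 = 305.2
C: 1·1187 + 3·15.4 + 3·0 = 1233.2
D: 1·990 + 3·11.7 + 3·1 = 1028.1
E: 1·806 + 3·9.3 + 3·2 = 839.9
F: 1·677 + 3·10.9 + 3·1 = 712.7
G: 1·697 + 3·3.5 + 3·1 = 710.5
Lowest: B at 305.2.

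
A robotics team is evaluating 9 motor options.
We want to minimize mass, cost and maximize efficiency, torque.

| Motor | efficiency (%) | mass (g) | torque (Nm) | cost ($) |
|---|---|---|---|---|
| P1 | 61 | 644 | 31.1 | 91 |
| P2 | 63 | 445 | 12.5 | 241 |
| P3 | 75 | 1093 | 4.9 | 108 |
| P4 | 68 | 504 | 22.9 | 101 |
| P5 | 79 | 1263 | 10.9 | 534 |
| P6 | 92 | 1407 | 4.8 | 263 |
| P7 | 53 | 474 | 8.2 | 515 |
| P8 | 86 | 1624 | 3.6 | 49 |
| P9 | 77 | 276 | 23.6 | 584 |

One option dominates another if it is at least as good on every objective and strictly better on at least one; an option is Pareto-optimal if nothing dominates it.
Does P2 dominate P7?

P2 vs P7: efficiency 63≥53, mass 445≤474, torque 12.5≥8.2, cost 241≤515 — P2 is at least as good on every objective with at least one strict improvement.

Yes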